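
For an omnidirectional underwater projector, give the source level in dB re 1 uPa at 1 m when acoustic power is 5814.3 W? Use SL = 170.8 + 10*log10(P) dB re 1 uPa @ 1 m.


SL = 170.8 + 10*log10(5814.3) = 170.8 + 37.64 = 208.44

208.44 dB


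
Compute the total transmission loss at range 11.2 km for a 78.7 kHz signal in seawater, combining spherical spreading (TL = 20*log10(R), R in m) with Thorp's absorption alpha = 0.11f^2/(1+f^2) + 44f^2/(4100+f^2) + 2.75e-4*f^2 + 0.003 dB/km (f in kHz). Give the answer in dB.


Step 1 (Thorp): alpha = 0.11*6193.69/(1+6193.69) + 44*6193.69/(4100+6193.69) + 2.75e-4*6193.69 + 0.003 = 28.2909 dB/km
Step 2: TL_spread = 20*log10(11200) = 80.98 dB
Step 3: TL_abs = alpha*R = 28.2909 * 11.2 = 316.86 dB
Step 4: TL_total = 80.98 + 316.86 = 397.84

397.84 dB


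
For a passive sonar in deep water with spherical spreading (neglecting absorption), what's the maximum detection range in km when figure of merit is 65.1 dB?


1.8 km


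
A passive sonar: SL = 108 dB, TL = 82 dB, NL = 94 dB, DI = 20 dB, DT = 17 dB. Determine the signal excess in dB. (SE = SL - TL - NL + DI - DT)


-65 dB


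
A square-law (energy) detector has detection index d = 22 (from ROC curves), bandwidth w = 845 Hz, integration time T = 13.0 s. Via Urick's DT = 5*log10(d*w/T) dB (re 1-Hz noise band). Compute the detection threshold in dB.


DT = 5*log10(d*w/T) = 5*log10(22 * 845 / 13.0) = 5*log10(1430.0) = 15.78

15.78 dB


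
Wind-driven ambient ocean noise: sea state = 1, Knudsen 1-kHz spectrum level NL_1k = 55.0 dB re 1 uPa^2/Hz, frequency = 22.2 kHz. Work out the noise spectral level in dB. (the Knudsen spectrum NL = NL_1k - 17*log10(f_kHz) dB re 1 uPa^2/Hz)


NL = NL_1k - 17*log10(f_kHz) = 55.0 - 17*log10(22.2) = 55.0 - (22.89) = 32.11

32.11 dB


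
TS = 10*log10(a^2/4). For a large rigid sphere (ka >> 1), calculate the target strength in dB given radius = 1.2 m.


TS = 10*log10(1.2^2 / 4) = 10*log10(0.36) = -4.44

-4.44 dB


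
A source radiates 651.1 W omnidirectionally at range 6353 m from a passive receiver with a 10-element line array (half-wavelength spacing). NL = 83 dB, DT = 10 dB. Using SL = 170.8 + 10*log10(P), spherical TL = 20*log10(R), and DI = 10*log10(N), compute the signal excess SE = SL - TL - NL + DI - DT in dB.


Step 1: SL = 170.8 + 10*log10(651.1) = 198.94 dB
Step 2: TL = 20*log10(6353) = 76.06 dB
Step 3: DI = 10*log10(10) = 10.0 dB
Step 4: SE = SL - TL - NL + DI - DT = 198.94 - 76.06 - 83 + 10.0 - 10 = 39.88

39.88 dB


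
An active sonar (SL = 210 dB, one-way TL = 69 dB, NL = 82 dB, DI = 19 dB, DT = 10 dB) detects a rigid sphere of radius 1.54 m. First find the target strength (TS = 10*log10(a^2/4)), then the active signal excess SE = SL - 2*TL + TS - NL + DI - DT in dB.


Step 1: TS = 10*log10(1.54^2/4) = -2.27 dB
Step 2: SE = SL - 2*TL + TS - NL + DI - DT = 210 - 2*69 + (-2.27) - 82 + 19 - 10 = -3.27

-3.27 dB


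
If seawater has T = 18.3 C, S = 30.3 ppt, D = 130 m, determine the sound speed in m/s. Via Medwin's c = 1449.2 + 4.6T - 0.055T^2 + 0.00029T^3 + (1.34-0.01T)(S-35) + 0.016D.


c = 1449.2 + 4.6*18.3 - 0.055*18.3^2 + 0.00029*18.3^3 + (1.34 - 0.01*18.3)*(30.3 - 35) + 0.016*130 = 1513.38

1513.38 m/s


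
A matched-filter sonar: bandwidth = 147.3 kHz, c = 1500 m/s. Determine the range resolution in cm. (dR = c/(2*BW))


0.51 cm


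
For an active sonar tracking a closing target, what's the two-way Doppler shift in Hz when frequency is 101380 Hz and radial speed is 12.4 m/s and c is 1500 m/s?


fd = 2*f*v/c = 2 * 101380 * 12.4 / 1500 = 1676.15

1676.15 Hz


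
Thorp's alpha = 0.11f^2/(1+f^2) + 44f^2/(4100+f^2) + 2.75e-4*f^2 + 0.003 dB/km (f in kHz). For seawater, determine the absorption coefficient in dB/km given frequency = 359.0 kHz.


f^2 = 128881.0
alpha = 0.11*128881.0/(1+128881.0) + 44*128881.0/(4100+128881.0) + 2.75e-4*128881.0 + 0.003 = 78.199

78.199 dB/km


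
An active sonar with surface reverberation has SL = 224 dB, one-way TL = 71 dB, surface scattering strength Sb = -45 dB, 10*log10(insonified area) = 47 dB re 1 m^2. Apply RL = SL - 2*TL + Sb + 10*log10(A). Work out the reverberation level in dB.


RL = SL - 2*TL + Sb + 10*log10(A) = 224 - 2*71 + (-45) + 47 = 84

84 dB


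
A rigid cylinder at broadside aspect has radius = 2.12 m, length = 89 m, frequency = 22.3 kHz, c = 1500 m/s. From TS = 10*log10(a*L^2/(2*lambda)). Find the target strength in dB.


lambda = 1500/22300 = 0.06726 m
TS = 10*log10(2.12*89^2/(2*0.06726)) = 50.96

50.96 dB


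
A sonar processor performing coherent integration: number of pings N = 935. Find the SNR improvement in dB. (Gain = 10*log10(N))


29.71 dB


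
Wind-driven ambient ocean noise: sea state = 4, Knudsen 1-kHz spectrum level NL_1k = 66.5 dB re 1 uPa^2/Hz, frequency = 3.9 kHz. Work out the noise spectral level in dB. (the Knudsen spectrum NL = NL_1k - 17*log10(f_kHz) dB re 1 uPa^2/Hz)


56.45 dB


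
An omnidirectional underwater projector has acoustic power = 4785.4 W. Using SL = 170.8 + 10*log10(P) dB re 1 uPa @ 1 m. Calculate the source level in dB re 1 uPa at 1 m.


SL = 170.8 + 10*log10(4785.4) = 170.8 + 36.8 = 207.6

207.6 dB


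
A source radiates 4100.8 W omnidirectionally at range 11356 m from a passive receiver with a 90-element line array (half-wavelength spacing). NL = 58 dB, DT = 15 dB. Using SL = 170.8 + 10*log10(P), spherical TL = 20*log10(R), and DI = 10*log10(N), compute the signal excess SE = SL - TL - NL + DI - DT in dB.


72.37 dB


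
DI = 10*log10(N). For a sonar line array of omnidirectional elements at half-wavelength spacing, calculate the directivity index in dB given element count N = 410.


26.13 dB


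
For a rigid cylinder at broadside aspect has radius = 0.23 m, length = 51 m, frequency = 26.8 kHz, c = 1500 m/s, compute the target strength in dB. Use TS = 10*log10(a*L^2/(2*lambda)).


lambda = 1500/26800 = 0.05597 m
TS = 10*log10(0.23*51^2/(2*0.05597)) = 37.28

37.28 dB


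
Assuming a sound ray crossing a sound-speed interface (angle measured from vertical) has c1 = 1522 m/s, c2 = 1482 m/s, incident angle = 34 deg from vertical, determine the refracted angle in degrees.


32.99 deg


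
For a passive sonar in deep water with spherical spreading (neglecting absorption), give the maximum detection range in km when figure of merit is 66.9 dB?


2.21 km


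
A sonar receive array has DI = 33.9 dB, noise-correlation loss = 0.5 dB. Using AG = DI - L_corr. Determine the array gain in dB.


AG = DI - L_corr = 33.9 - 0.5 = 33.4

33.4 dB


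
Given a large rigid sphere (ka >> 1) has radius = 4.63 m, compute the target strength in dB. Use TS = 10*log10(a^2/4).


7.29 dB


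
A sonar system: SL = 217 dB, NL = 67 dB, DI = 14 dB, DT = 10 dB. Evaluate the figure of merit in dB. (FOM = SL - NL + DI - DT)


FOM = SL - NL + DI - DT = 217 - 67 + 14 - 10 = 154

154 dB


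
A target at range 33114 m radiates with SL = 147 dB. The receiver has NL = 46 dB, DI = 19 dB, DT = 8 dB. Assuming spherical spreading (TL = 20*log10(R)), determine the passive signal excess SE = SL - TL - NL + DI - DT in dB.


21.6 dB


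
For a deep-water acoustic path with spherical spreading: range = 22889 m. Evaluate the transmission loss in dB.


TL = 20*log10(22889) = 87.19

87.19 dB


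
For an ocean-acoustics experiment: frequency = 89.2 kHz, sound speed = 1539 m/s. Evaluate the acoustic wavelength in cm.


1.73 cm


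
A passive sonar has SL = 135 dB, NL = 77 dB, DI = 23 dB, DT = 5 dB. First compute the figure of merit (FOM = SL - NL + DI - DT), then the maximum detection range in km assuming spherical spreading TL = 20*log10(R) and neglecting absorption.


Step 1: FOM = SL - NL + DI - DT = 135 - 77 + 23 - 5 = 76 dB
Step 2: at max range FOM = TL = 20*log10(R), so R = 10^(76/20) = 6309.57 m = 6.31 km

6.31 km


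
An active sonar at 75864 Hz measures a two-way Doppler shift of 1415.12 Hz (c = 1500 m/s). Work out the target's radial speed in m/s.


From fd = 2*f*v/c, v = c*fd/(2*f) = 1500 * 1415.12 / (2*75864) = 13.99

13.99 m/s


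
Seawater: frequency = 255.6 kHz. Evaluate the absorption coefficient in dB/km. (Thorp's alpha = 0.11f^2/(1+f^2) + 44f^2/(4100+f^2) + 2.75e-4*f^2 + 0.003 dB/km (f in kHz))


f^2 = 65331.36
alpha = 0.11*65331.36/(1+65331.36) + 44*65331.36/(4100+65331.36) + 2.75e-4*65331.36 + 0.003 = 59.481

59.481 dB/km


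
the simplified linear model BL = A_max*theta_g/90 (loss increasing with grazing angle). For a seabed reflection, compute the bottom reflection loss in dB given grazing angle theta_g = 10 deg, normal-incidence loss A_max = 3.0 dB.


BL = A_max * theta_g / 90 = 3.0 * 10 / 90 = 0.33

0.33 dB


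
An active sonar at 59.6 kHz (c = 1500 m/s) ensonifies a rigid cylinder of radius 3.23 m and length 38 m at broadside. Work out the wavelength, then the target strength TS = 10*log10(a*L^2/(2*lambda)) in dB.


Step 1: lambda = c/f = 1500/59600 = 0.02517 m
Step 2: TS = 10*log10(a*L^2/(2*lambda)) = 10*log10(3.23*38^2/(2*0.02517)) = 49.67

49.67 dB


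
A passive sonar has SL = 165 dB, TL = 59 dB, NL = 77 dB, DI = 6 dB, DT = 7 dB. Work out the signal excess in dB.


SE = SL - TL - NL + DI - DT = 165 - 59 - 77 + 6 - 7 = 28

28 dB


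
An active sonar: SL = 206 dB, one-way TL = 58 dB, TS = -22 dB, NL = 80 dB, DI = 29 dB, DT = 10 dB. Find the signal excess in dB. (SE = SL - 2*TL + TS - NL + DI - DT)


SE = SL - 2*TL + TS - NL + DI - DT = 206 - 2*58 + (-22) - 80 + 29 - 10 = 7

7 dB


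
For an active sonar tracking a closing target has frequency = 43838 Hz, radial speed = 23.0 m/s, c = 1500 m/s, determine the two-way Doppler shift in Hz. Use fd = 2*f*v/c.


fd = 2*f*v/c = 2 * 43838 * 23.0 / 1500 = 1344.37

1344.37 Hz


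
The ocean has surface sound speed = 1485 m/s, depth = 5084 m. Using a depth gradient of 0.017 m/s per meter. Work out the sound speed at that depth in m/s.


c = 1485 + 0.017 * 5084 = 1571.428

1571.428 m/s


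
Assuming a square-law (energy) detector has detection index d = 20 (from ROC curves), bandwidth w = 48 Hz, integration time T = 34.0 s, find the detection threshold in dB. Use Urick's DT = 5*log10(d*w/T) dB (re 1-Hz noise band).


DT = 5*log10(d*w/T) = 5*log10(20 * 48 / 34.0) = 5*log10(28.24) = 7.25

7.25 dB


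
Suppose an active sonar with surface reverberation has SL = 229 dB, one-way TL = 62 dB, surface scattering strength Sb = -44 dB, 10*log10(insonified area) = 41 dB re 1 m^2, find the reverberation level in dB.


RL = SL - 2*TL + Sb + 10*log10(A) = 229 - 2*62 + (-44) + 41 = 102

102 dB


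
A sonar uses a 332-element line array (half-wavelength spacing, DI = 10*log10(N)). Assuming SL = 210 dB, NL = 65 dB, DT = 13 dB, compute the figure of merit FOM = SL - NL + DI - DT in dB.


Step 1: DI = 10*log10(332) = 25.21 dB
Step 2: FOM = SL - NL + DI - DT = 210 - 65 + 25.21 - 13 = 157.21

157.21 dB


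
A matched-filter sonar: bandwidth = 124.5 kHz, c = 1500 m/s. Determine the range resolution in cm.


0.6 cm


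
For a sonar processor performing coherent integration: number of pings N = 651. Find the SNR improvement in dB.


28.14 dB


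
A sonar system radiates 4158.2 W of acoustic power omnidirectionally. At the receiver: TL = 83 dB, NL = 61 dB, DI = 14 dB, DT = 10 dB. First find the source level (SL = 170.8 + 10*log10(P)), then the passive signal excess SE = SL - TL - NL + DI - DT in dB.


Step 1: SL = 170.8 + 10*log10(4158.2) = 206.99 dB
Step 2: SE = SL - TL - NL + DI - DT = 206.99 - 83 - 61 + 14 - 10 = 66.99

66.99 dB


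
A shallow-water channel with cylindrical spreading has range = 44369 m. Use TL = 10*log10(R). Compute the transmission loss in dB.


TL = 10*log10(44369) = 46.47

46.47 dB


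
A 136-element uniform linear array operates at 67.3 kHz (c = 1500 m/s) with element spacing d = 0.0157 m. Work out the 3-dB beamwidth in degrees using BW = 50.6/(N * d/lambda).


Step 1: lambda = 1500/67300 = 0.02229 m
Step 2: d/lambda = 0.0157/0.02229 = 0.7044
Step 3: BW = 50.6/(N * d/lambda) = 50.6/(136 * 0.7044) = 0.53

0.53 deg


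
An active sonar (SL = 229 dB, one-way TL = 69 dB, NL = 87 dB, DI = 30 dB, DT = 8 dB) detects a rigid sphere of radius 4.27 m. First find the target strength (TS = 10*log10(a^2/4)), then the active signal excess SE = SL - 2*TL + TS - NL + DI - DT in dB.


Step 1: TS = 10*log10(4.27^2/4) = 6.59 dB
Step 2: SE = SL - 2*TL + TS - NL + DI - DT = 229 - 2*69 + (6.59) - 87 + 30 - 8 = 32.59

32.59 dB


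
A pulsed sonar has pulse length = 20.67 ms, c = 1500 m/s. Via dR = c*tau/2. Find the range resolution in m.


dR = c*tau/2 = 1500 * 20.67e-3 / 2 = 15.5025

15.5025 m


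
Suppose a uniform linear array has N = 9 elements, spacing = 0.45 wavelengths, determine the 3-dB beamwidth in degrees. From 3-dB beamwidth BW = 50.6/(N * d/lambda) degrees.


12.49 deg


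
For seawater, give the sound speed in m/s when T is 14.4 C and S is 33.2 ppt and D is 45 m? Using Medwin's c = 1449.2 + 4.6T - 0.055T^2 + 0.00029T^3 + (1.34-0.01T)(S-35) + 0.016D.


c = 1449.2 + 4.6*14.4 - 0.055*14.4^2 + 0.00029*14.4^3 + (1.34 - 0.01*14.4)*(33.2 - 35) + 0.016*45 = 1503.47

1503.47 m/s


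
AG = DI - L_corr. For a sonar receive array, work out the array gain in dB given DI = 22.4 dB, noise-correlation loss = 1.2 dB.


AG = DI - L_corr = 22.4 - 1.2 = 21.2

21.2 dB


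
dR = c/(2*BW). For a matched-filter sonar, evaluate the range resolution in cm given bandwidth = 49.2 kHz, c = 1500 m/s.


dR = c/(2*BW) = 1500 / (2 * 49.2e3) = 0.0152 m = 1.52 cm

1.52 cm


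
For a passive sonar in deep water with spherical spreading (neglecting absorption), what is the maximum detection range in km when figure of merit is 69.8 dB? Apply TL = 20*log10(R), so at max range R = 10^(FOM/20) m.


At max range FOM = TL, so 20*log10(R) = 69.8
R = 10^(69.8/20) = 3090.3 m = 3.09 km

3.09 km


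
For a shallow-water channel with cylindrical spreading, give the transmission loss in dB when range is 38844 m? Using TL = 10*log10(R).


TL = 10*log10(38844) = 45.89

45.89 dB


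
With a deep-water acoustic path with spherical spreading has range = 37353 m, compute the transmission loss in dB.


TL = 20*log10(37353) = 91.45

91.45 dB


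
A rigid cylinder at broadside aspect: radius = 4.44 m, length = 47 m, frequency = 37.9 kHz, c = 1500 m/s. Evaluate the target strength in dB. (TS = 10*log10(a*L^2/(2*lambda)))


50.93 dB


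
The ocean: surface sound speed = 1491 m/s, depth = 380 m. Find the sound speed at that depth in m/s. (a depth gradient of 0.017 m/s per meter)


1497.46 m/s


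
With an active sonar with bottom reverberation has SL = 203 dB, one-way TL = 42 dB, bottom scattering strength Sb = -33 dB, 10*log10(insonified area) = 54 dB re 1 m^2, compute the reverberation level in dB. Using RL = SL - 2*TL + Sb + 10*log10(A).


RL = SL - 2*TL + Sb + 10*log10(A) = 203 - 2*42 + (-33) + 54 = 140

140 dB


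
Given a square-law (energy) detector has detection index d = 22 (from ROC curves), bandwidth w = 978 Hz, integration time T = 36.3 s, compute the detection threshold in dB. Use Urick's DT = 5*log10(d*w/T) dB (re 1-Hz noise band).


DT = 5*log10(d*w/T) = 5*log10(22 * 978 / 36.3) = 5*log10(592.73) = 13.86

13.86 dB


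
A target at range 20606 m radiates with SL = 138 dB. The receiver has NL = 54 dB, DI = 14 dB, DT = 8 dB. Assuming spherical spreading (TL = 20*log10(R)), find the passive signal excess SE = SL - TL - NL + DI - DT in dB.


3.72 dB


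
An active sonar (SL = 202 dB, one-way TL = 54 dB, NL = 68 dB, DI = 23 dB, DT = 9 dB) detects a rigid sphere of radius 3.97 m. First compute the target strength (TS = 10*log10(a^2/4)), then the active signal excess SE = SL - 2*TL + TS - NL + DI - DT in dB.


Step 1: TS = 10*log10(3.97^2/4) = 5.96 dB
Step 2: SE = SL - 2*TL + TS - NL + DI - DT = 202 - 2*54 + (5.96) - 68 + 23 - 9 = 45.96

45.96 dB


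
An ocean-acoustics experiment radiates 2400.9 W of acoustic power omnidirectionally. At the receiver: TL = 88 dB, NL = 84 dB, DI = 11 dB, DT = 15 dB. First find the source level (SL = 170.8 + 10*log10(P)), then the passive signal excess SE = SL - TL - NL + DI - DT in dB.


Step 1: SL = 170.8 + 10*log10(2400.9) = 204.6 dB
Step 2: SE = SL - TL - NL + DI - DT = 204.6 - 88 - 84 + 11 - 15 = 28.6

28.6 dB


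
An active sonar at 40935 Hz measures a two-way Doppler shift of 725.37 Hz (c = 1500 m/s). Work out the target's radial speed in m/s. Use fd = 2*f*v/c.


From fd = 2*f*v/c, v = c*fd/(2*f) = 1500 * 725.37 / (2*40935) = 13.29

13.29 m/s


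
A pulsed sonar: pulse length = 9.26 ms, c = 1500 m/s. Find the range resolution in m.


dR = c*tau/2 = 1500 * 9.26e-3 / 2 = 6.945

6.945 m


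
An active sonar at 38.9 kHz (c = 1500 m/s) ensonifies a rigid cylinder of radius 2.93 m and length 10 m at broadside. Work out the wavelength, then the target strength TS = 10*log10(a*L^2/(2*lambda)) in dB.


Step 1: lambda = c/f = 1500/38900 = 0.03856 m
Step 2: TS = 10*log10(a*L^2/(2*lambda)) = 10*log10(2.93*10^2/(2*0.03856)) = 35.8

35.8 dB


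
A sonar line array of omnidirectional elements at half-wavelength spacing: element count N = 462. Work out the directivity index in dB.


DI = 10*log10(462) = 26.65

26.65 dB


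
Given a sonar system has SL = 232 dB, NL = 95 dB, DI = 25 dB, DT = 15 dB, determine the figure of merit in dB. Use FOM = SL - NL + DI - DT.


FOM = SL - NL + DI - DT = 232 - 95 + 25 - 15 = 147

147 dB


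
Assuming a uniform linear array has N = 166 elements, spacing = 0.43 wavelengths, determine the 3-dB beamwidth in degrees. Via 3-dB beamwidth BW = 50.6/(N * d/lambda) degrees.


BW = 50.6 / (166 * 0.43) = 50.6 / 71.38 = 0.71

0.71 deg


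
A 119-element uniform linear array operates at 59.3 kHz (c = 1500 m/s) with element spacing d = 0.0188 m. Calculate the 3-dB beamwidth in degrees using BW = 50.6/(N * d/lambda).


Step 1: lambda = 1500/59300 = 0.0253 m
Step 2: d/lambda = 0.0188/0.0253 = 0.7431
Step 3: BW = 50.6/(N * d/lambda) = 50.6/(119 * 0.7431) = 0.57

0.57 deg


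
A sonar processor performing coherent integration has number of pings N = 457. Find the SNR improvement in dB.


26.6 dB


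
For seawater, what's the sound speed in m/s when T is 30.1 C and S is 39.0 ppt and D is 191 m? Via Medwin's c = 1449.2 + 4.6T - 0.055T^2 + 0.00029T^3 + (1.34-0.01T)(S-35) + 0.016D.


c = 1449.2 + 4.6*30.1 - 0.055*30.1^2 + 0.00029*30.1^3 + (1.34 - 0.01*30.1)*(39.0 - 35) + 0.016*191 = 1552.95

1552.95 m/s


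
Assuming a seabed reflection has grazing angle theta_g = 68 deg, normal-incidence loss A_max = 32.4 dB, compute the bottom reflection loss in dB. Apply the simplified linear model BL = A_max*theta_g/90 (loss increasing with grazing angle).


24.48 dB


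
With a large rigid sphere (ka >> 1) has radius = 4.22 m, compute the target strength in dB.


TS = 10*log10(4.22^2 / 4) = 10*log10(4.4521) = 6.49

6.49 dB


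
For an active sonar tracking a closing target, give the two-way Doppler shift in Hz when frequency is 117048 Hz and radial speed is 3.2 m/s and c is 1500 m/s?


fd = 2*f*v/c = 2 * 117048 * 3.2 / 1500 = 499.4

499.4 Hz


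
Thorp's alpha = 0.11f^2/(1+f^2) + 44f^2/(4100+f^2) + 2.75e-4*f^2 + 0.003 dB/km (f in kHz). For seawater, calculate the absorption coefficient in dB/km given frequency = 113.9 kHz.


f^2 = 12973.21
alpha = 0.11*12973.21/(1+12973.21) + 44*12973.21/(4100+12973.21) + 2.75e-4*12973.21 + 0.003 = 37.114

37.114 dB/km


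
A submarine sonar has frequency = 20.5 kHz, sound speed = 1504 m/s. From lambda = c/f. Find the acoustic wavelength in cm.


lambda = c/f = 1504 / 20500 = 0.0734 m = 7.34 cm

7.34 cm


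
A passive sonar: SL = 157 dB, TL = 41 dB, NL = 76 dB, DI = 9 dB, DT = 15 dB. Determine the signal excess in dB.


SE = SL - TL - NL + DI - DT = 157 - 41 - 76 + 9 - 15 = 34

34 dB


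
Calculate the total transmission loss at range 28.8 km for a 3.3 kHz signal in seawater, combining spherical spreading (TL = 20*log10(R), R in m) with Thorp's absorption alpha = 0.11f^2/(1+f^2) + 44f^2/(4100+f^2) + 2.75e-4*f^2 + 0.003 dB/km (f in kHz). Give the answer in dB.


95.62 dB


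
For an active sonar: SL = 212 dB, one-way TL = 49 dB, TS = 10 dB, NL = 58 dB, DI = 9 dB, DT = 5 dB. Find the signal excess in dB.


70 dB


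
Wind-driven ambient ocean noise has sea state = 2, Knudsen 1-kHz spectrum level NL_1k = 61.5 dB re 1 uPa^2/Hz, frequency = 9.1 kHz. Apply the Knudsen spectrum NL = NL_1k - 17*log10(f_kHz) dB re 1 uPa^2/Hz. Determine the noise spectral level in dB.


NL = NL_1k - 17*log10(f_kHz) = 61.5 - 17*log10(9.1) = 61.5 - (16.3) = 45.2

45.2 dB


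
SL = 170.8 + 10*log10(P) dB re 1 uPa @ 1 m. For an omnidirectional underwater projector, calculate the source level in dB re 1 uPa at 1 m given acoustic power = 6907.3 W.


SL = 170.8 + 10*log10(6907.3) = 170.8 + 38.39 = 209.19

209.19 dB


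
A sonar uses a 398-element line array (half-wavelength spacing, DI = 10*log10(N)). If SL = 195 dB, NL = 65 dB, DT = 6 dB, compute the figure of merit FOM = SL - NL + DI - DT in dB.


150.0 dB


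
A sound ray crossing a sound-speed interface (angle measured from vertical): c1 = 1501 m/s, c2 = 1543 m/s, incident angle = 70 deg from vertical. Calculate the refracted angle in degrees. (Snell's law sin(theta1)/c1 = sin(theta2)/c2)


sin(theta2) = (c2/c1)*sin(theta1) = (1543/1501)*sin(70 deg) = 0.96599
theta2 = arcsin(0.96599) = 75.01

75.01 deg


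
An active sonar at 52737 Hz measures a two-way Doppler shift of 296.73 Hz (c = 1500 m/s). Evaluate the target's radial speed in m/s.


4.22 m/s


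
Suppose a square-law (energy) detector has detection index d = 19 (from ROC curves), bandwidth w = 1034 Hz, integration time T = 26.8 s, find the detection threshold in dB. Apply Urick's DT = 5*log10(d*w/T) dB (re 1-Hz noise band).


DT = 5*log10(d*w/T) = 5*log10(19 * 1034 / 26.8) = 5*log10(733.06) = 14.33

14.33 dB


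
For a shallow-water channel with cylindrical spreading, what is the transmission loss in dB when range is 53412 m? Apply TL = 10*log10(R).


TL = 10*log10(53412) = 47.28

47.28 dB


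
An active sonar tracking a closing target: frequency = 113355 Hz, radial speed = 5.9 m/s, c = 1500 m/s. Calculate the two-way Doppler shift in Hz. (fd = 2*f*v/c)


fd = 2*f*v/c = 2 * 113355 * 5.9 / 1500 = 891.73

891.73 Hz


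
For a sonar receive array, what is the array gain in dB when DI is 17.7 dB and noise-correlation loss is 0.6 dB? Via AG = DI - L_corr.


AG = DI - L_corr = 17.7 - 0.6 = 17.1

17.1 dB


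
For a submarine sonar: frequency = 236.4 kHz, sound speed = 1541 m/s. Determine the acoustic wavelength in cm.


0.65 cm


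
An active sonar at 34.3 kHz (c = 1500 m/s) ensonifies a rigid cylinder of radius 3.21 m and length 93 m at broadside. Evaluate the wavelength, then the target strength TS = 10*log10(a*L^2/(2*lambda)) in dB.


Step 1: lambda = c/f = 1500/34300 = 0.04373 m
Step 2: TS = 10*log10(a*L^2/(2*lambda)) = 10*log10(3.21*93^2/(2*0.04373)) = 55.02

55.02 dB


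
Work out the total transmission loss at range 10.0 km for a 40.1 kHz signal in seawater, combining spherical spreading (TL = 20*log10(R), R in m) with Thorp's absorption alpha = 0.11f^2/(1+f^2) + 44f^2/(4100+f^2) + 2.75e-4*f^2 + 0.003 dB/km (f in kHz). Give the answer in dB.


209.5 dB


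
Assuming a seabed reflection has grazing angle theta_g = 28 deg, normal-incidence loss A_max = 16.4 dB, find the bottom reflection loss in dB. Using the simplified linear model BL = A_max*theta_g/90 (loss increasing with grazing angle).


BL = A_max * theta_g / 90 = 16.4 * 28 / 90 = 5.1

5.1 dB


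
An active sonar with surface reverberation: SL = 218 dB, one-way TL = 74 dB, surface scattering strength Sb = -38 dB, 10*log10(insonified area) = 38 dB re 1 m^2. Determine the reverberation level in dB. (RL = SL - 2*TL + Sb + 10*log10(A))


RL = SL - 2*TL + Sb + 10*log10(A) = 218 - 2*74 + (-38) + 38 = 70

70 dB


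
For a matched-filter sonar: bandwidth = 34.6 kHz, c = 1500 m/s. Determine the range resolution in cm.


2.17 cm


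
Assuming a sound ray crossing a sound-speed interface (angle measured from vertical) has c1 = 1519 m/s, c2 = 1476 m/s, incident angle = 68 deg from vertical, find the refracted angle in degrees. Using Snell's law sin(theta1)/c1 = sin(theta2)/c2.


sin(theta2) = (c2/c1)*sin(theta1) = (1476/1519)*sin(68 deg) = 0.90094
theta2 = arcsin(0.90094) = 64.28

64.28 deg


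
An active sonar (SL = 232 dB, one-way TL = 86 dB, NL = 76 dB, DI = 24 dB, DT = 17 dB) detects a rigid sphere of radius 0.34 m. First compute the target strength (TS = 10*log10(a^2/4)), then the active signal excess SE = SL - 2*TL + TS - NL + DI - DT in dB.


Step 1: TS = 10*log10(0.34^2/4) = -15.39 dB
Step 2: SE = SL - 2*TL + TS - NL + DI - DT = 232 - 2*86 + (-15.39) - 76 + 24 - 17 = -24.39

-24.39 dB


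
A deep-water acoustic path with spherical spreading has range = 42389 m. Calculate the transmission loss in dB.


TL = 20*log10(42389) = 92.55

92.55 dB


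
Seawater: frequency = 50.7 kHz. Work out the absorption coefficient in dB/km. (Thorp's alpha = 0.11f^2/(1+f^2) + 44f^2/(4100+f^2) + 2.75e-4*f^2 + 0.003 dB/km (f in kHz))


17.775 dB/km


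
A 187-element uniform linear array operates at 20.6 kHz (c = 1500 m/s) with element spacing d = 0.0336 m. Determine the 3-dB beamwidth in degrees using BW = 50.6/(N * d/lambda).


Step 1: lambda = 1500/20600 = 0.07282 m
Step 2: d/lambda = 0.0336/0.07282 = 0.4614
Step 3: BW = 50.6/(N * d/lambda) = 50.6/(187 * 0.4614) = 0.59

0.59 deg


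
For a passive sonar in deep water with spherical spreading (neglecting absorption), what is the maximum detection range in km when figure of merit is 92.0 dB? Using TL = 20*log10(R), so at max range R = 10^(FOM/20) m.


At max range FOM = TL, so 20*log10(R) = 92.0
R = 10^(92.0/20) = 39810.72 m = 39.81 km

39.81 km


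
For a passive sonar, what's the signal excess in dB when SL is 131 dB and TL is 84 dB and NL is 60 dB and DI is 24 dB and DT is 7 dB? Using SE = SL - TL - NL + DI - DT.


4 dB


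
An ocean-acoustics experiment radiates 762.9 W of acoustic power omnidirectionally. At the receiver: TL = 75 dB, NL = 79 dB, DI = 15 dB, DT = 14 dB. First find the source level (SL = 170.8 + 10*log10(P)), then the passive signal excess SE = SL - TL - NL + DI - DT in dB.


Step 1: SL = 170.8 + 10*log10(762.9) = 199.62 dB
Step 2: SE = SL - TL - NL + DI - DT = 199.62 - 75 - 79 + 15 - 14 = 46.62

46.62 dB


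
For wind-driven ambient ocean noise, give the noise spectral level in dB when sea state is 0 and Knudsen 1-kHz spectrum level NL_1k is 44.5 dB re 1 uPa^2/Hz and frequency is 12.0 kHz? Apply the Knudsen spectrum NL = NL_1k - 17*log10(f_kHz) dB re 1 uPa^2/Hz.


NL = NL_1k - 17*log10(f_kHz) = 44.5 - 17*log10(12.0) = 44.5 - (18.35) = 26.15

26.15 dB


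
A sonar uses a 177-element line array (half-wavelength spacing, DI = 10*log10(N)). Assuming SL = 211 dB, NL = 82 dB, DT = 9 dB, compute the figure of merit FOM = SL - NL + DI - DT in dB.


Step 1: DI = 10*log10(177) = 22.48 dB
Step 2: FOM = SL - NL + DI - DT = 211 - 82 + 22.48 - 9 = 142.48

142.48 dB


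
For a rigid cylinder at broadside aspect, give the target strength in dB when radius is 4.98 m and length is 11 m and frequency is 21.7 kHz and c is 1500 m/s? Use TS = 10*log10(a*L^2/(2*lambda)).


lambda = 1500/21700 = 0.06912 m
TS = 10*log10(4.98*11^2/(2*0.06912)) = 36.39

36.39 dB


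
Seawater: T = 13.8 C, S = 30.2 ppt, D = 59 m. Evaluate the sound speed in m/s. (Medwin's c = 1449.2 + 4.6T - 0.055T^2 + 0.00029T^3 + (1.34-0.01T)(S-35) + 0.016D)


c = 1449.2 + 4.6*13.8 - 0.055*13.8^2 + 0.00029*13.8^3 + (1.34 - 0.01*13.8)*(30.2 - 35) + 0.016*59 = 1498.14

1498.14 m/s


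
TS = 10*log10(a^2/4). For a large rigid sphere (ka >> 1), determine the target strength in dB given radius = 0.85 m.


-7.43 dB


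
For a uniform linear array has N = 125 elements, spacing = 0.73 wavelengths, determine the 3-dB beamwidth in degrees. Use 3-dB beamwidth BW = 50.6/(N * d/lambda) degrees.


BW = 50.6 / (125 * 0.73) = 50.6 / 91.25 = 0.55

0.55 deg


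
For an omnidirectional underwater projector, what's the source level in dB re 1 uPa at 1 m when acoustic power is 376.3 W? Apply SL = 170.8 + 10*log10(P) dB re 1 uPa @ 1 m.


SL = 170.8 + 10*log10(376.3) = 170.8 + 25.76 = 196.56

196.56 dB


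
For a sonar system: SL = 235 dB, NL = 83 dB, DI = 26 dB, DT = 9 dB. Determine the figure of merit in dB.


FOM = SL - NL + DI - DT = 235 - 83 + 26 - 9 = 169

169 dB


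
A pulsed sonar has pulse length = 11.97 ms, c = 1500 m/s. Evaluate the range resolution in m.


dR = c*tau/2 = 1500 * 11.97e-3 / 2 = 8.9775

8.9775 m


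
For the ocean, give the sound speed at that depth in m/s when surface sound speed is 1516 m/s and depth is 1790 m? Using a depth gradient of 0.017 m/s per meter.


c = 1516 + 0.017 * 1790 = 1546.43

1546.43 m/s


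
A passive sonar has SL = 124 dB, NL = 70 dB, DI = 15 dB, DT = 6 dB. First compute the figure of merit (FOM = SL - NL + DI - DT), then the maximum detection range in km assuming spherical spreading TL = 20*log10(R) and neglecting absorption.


Step 1: FOM = SL - NL + DI - DT = 124 - 70 + 15 - 6 = 63 dB
Step 2: at max range FOM = TL = 20*log10(R), so R = 10^(63/20) = 1412.54 m = 1.41 km

1.41 km


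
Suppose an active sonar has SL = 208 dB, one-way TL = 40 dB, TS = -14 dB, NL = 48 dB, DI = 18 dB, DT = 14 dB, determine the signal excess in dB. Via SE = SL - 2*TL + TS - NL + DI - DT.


SE = SL - 2*TL + TS - NL + DI - DT = 208 - 2*40 + (-14) - 48 + 18 - 14 = 70

70 dB


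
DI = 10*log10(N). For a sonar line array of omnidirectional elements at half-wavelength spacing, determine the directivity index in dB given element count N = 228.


DI = 10*log10(228) = 23.58

23.58 dB


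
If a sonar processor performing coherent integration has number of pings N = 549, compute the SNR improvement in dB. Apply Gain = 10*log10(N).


Gain = 10*log10(549) = 27.4

27.4 dB


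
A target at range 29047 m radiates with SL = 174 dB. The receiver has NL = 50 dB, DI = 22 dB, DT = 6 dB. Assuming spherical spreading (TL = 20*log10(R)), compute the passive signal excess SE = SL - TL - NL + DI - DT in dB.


Step 1: TL = 20*log10(29047) = 89.26 dB
Step 2: SE = 174 - 89.26 - 50 + 22 - 6 = 50.74

50.74 dB


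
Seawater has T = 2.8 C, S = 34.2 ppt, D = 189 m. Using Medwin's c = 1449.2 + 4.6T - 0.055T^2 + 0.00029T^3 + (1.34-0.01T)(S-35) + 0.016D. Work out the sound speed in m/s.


1463.63 m/s


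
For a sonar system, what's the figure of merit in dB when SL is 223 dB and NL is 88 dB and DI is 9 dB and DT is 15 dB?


129 dB


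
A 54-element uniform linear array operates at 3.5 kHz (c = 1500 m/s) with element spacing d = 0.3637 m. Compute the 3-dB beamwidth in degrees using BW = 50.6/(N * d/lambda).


1.1 deg


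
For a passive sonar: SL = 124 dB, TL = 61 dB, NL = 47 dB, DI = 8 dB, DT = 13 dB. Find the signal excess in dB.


SE = SL - TL - NL + DI - DT = 124 - 61 - 47 + 8 - 13 = 11

11 dB


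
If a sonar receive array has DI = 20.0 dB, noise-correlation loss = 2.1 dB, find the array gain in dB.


17.9 dB


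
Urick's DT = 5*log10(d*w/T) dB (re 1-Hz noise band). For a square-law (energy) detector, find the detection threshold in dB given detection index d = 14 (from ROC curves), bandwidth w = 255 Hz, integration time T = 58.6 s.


DT = 5*log10(d*w/T) = 5*log10(14 * 255 / 58.6) = 5*log10(60.92) = 8.92

8.92 dB


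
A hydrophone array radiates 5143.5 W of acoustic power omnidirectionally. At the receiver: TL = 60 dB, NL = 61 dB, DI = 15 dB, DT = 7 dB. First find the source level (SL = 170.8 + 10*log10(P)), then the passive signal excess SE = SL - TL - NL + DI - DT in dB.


Step 1: SL = 170.8 + 10*log10(5143.5) = 207.91 dB
Step 2: SE = SL - TL - NL + DI - DT = 207.91 - 60 - 61 + 15 - 7 = 94.91

94.91 dB


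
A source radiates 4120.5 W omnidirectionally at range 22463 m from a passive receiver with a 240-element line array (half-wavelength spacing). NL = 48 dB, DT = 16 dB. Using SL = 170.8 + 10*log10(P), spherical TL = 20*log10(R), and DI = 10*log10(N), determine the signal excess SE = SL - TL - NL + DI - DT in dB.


Step 1: SL = 170.8 + 10*log10(4120.5) = 206.95 dB
Step 2: TL = 20*log10(22463) = 87.03 dB
Step 3: DI = 10*log10(240) = 23.8 dB
Step 4: SE = SL - TL - NL + DI - DT = 206.95 - 87.03 - 48 + 23.8 - 16 = 79.72

79.72 dB


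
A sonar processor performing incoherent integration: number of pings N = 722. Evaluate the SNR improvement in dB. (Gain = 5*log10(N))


Gain = 5*log10(722) = 14.29

14.29 dB


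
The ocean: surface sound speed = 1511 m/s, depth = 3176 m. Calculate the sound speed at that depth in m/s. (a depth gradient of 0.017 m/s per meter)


c = 1511 + 0.017 * 3176 = 1564.992

1564.992 m/s


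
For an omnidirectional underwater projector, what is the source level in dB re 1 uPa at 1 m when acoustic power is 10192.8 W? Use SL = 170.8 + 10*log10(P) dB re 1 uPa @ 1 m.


210.88 dB


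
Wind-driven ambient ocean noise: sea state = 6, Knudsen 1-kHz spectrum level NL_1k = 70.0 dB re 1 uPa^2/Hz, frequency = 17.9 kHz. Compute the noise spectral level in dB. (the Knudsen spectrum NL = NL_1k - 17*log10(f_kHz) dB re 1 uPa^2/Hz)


NL = NL_1k - 17*log10(f_kHz) = 70.0 - 17*log10(17.9) = 70.0 - (21.3) = 48.7

48.7 dB


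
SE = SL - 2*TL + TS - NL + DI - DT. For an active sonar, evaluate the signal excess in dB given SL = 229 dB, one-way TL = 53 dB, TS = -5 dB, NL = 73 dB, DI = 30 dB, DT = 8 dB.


SE = SL - 2*TL + TS - NL + DI - DT = 229 - 2*53 + (-5) - 73 + 30 - 8 = 67

67 dB


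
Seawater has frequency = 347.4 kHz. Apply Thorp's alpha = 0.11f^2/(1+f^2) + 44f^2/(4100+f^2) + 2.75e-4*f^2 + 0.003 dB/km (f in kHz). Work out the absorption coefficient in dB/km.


f^2 = 120686.76
alpha = 0.11*120686.76/(1+120686.76) + 44*120686.76/(4100+120686.76) + 2.75e-4*120686.76 + 0.003 = 75.856

75.856 dB/km


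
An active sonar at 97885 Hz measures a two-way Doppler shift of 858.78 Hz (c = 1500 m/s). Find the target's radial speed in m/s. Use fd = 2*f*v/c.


From fd = 2*f*v/c, v = c*fd/(2*f) = 1500 * 858.78 / (2*97885) = 6.58

6.58 m/s


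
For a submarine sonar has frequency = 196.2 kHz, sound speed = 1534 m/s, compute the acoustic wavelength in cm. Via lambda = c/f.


lambda = c/f = 1534 / 196200 = 0.0078 m = 0.78 cm

0.78 cm


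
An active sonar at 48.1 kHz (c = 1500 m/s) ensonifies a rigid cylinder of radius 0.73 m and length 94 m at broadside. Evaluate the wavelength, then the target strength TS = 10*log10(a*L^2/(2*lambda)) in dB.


Step 1: lambda = c/f = 1500/48100 = 0.03119 m
Step 2: TS = 10*log10(a*L^2/(2*lambda)) = 10*log10(0.73*94^2/(2*0.03119)) = 50.15

50.15 dB


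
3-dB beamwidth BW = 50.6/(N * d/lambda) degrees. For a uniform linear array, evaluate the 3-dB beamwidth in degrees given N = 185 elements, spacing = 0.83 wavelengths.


BW = 50.6 / (185 * 0.83) = 50.6 / 153.55 = 0.33

0.33 deg


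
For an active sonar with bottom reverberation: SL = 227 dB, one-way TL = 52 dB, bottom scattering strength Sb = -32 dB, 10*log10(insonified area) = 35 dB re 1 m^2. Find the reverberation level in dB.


RL = SL - 2*TL + Sb + 10*log10(A) = 227 - 2*52 + (-32) + 35 = 126

126 dB


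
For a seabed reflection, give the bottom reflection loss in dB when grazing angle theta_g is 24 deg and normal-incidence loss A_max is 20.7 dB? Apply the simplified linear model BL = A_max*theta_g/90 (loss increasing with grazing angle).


BL = A_max * theta_g / 90 = 20.7 * 24 / 90 = 5.52

5.52 dB


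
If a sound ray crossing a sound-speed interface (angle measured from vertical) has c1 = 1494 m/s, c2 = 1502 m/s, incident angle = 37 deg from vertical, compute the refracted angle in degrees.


37.23 deg


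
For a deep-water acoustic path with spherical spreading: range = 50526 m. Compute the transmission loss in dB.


TL = 20*log10(50526) = 94.07

94.07 dB


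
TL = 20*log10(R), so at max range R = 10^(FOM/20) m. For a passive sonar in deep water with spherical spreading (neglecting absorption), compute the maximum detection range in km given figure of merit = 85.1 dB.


At max range FOM = TL, so 20*log10(R) = 85.1
R = 10^(85.1/20) = 17988.71 m = 17.99 km

17.99 km


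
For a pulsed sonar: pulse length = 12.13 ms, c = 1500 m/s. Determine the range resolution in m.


dR = c*tau/2 = 1500 * 12.13e-3 / 2 = 9.0975

9.0975 m


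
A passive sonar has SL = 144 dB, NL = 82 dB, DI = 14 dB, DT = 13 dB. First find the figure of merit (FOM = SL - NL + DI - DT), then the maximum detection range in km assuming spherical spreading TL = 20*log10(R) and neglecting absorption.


Step 1: FOM = SL - NL + DI - DT = 144 - 82 + 14 - 13 = 63 dB
Step 2: at max range FOM = TL = 20*log10(R), so R = 10^(63/20) = 1412.54 m = 1.41 km

1.41 km


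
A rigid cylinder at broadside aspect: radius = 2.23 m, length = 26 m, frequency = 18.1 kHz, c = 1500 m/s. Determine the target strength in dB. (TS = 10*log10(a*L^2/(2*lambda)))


lambda = 1500/18100 = 0.08287 m
TS = 10*log10(2.23*26^2/(2*0.08287)) = 39.59

39.59 dB


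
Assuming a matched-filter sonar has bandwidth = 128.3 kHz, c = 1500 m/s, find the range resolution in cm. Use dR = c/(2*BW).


0.58 cm


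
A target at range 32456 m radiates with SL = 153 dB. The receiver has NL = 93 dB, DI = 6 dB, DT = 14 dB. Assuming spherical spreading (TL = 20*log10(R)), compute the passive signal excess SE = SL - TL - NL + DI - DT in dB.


Step 1: TL = 20*log10(32456) = 90.23 dB
Step 2: SE = 153 - 90.23 - 93 + 6 - 14 = -38.23

-38.23 dB


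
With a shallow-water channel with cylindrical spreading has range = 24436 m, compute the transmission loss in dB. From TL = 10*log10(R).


TL = 10*log10(24436) = 43.88

43.88 dB


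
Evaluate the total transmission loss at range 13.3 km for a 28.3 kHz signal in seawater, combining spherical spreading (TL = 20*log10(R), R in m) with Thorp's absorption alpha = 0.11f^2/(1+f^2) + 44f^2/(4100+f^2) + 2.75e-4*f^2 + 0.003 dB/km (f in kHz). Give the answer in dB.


Step 1 (Thorp): alpha = 0.11*800.89/(1+800.89) + 44*800.89/(4100+800.89) + 2.75e-4*800.89 + 0.003 = 7.5235 dB/km
Step 2: TL_spread = 20*log10(13300) = 82.48 dB
Step 3: TL_abs = alpha*R = 7.5235 * 13.3 = 100.06 dB
Step 4: TL_total = 82.48 + 100.06 = 182.54

182.54 dB


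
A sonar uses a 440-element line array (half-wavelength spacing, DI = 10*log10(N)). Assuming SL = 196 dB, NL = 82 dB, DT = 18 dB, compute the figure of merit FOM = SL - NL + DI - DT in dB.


Step 1: DI = 10*log10(440) = 26.43 dB
Step 2: FOM = SL - NL + DI - DT = 196 - 82 + 26.43 - 18 = 122.43

122.43 dB


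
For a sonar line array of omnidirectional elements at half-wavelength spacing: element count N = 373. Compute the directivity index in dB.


DI = 10*log10(373) = 25.72

25.72 dB


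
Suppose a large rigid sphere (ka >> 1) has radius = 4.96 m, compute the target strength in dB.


TS = 10*log10(4.96^2 / 4) = 10*log10(6.1504) = 7.89

7.89 dB


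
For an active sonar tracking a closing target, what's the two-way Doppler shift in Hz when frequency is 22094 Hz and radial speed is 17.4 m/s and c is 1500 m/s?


512.58 Hz


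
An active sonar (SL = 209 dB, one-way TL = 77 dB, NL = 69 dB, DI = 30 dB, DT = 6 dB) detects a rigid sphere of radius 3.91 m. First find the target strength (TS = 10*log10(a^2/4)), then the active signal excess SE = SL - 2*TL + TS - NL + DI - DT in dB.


Step 1: TS = 10*log10(3.91^2/4) = 5.82 dB
Step 2: SE = SL - 2*TL + TS - NL + DI - DT = 209 - 2*77 + (5.82) - 69 + 30 - 6 = 15.82

15.82 dB


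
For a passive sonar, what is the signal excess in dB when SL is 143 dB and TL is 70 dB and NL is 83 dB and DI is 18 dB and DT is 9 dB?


SE = SL - TL - NL + DI - DT = 143 - 70 - 83 + 18 - 9 = -1

-1 dB
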